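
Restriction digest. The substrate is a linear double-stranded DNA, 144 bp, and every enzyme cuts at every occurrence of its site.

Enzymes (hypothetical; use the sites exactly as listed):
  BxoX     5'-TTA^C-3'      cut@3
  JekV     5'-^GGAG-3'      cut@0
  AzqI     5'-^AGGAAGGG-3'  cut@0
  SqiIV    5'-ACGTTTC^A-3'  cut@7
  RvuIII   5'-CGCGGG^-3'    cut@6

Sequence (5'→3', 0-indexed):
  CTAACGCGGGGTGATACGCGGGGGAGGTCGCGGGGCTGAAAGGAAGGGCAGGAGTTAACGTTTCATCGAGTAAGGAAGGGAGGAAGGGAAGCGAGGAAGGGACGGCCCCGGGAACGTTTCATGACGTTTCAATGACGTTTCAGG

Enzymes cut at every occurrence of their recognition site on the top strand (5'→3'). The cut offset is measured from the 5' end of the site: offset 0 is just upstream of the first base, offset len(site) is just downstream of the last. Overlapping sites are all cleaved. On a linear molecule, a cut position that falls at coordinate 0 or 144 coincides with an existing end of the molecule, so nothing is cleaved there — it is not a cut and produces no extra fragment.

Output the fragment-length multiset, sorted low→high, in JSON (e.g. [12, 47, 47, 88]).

Per-enzyme occurrences:
  BxoX (TTAC, off=3): no sites
  JekV (GGAG, off=0): starts [22, 50, 78] → cuts [22, 50, 78]
  AzqI (AGGAAGGG, off=0): starts [40, 72, 80, 93] → cuts [40, 72, 80, 93]
  SqiIV (ACGTTTCA, off=7): starts [57, 113, 123, 134] → cuts [64, 120, 130, 141]
  RvuIII (CGCGGG, off=6): starts [4, 16, 28] → cuts [10, 22, 34]

All cut coordinates (distinct, sorted): [10, 22, 34, 40, 50, 64, 72, 78, 80, 93, 120, 130, 141]

Fragment lengths:
  [0,10): 10 bp
  [10,22): 12 bp
  [22,34): 12 bp
  [34,40): 6 bp
  [40,50): 10 bp
  [50,64): 14 bp
  [64,72): 8 bp
  [72,78): 6 bp
  [78,80): 2 bp
  [80,93): 13 bp
  [93,120): 27 bp
  [120,130): 10 bp
  [130,141): 11 bp
  [141,144): 3 bp

[2,3,6,6,8,10,10,10,11,12,12,13,14,27]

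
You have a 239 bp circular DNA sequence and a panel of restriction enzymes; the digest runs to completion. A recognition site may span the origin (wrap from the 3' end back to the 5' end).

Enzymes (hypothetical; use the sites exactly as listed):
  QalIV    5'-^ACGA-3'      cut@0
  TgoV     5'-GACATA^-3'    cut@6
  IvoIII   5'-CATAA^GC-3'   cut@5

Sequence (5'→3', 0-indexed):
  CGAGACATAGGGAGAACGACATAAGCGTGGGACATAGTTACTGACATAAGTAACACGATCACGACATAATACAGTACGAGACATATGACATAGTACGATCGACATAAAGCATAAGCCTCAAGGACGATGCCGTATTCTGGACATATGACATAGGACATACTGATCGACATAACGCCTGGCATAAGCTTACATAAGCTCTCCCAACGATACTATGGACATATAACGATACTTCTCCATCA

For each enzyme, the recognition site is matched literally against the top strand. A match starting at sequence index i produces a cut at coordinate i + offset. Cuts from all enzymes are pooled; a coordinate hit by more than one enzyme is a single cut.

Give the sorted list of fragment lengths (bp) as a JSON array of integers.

Scan for sites:
  QalIV ACGA/0: at [15, 54, 60, 75, 94, 123, 203, 222, 238] ⇒ [15, 54, 60, 75, 94, 123, 203, 222, 238]
  TgoV GACATA/6: at [3, 17, 30, 42, 62, 79, 86, 100, 139, 146, 153, 165, 214] ⇒ [9, 23, 36, 48, 68, 85, 92, 106, 145, 152, 159, 171, 220]
  IvoIII CATAAGC/5: at [19, 109, 179, 189] ⇒ [24, 114, 184, 194]

All cut coordinates (distinct, sorted): [9, 15, 23, 24, 36, 48, 54, 60, 68, 75, 85, 92, 94, 106, 114, 123, 145, 152, 159, 171, 184, 194, 203, 220, 222, 238]

Fragment lengths:
  9→15: 6 bp
  15→23: 8 bp
  23→24: 1 bp
  24→36: 12 bp
  36→48: 12 bp
  48→54: 6 bp
  54→60: 6 bp
  60→68: 8 bp
  68→75: 7 bp
  75→85: 10 bp
  85→92: 7 bp
  92→94: 2 bp
  94→106: 12 bp
  106→114: 8 bp
  114→123: 9 bp
  123→145: 22 bp
  145→152: 7 bp
  152→159: 7 bp
  159→171: 12 bp
  171→184: 13 bp
  184→194: 10 bp
  194→203: 9 bp
  203→220: 17 bp
  220→222: 2 bp
  222→238: 16 bp
  238→9 (wrap): 239-238+9 = 10 bp

[1,2,2,6,6,6,7,7,7,7,8,8,8,9,9,10,10,10,12,12,12,12,13,16,17,22]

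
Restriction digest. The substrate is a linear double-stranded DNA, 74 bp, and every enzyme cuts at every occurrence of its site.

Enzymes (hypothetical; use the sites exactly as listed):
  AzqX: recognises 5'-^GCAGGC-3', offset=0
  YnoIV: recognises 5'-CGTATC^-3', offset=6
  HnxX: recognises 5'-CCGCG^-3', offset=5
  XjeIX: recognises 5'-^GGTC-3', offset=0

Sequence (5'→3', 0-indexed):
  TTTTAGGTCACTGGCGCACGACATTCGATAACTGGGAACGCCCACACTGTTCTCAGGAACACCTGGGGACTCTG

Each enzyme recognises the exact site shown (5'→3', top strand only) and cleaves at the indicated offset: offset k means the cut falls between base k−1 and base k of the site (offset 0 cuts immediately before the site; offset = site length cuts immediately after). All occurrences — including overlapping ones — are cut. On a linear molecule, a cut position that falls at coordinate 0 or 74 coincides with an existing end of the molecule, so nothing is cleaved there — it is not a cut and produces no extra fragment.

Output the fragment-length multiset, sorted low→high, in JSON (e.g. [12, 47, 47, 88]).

Site scan:
  AzqX (GCAGGC, off=0): no sites
  YnoIV (CGTATC, off=6): no sites
  HnxX (CCGCG, off=5): no sites
  XjeIX GGTC/0: at [5] ⇒ [5]

Pooled cuts: [5]

Fragments:
  [0,5): 5 bp
  [5,74): 69 bp

[5,69]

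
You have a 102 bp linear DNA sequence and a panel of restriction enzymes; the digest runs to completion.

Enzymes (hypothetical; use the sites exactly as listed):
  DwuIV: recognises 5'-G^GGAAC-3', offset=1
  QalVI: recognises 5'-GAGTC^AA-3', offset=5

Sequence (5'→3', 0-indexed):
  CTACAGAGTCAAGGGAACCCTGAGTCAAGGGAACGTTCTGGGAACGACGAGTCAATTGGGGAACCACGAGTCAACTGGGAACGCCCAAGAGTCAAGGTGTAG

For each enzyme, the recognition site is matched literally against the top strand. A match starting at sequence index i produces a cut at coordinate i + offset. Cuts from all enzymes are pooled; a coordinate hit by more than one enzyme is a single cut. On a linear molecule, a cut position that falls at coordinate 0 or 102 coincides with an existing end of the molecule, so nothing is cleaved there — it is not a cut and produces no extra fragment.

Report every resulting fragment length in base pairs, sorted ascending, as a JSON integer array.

Site scan:
  DwuIV (GGGAAC, off=1): starts [12, 28, 39, 58, 76] → cuts [13, 29, 40, 59, 77]
  QalVI (GAGTCAA, off=5): starts [5, 21, 48, 67, 88] → cuts [10, 26, 53, 72, 93]

All cut coordinates (distinct, sorted): [10, 13, 26, 29, 40, 53, 59, 72, 77, 93]

Fragments:
  [0,10): 10 bp
  [10,13): 3 bp
  [13,26): 13 bp
  [26,29): 3 bp
  [29,40): 11 bp
  [40,53): 13 bp
  [53,59): 6 bp
  [59,72): 13 bp
  [72,77): 5 bp
  [77,93): 16 bp
  [93,102): 9 bp

[3,3,5,6,9,10,11,13,13,13,16]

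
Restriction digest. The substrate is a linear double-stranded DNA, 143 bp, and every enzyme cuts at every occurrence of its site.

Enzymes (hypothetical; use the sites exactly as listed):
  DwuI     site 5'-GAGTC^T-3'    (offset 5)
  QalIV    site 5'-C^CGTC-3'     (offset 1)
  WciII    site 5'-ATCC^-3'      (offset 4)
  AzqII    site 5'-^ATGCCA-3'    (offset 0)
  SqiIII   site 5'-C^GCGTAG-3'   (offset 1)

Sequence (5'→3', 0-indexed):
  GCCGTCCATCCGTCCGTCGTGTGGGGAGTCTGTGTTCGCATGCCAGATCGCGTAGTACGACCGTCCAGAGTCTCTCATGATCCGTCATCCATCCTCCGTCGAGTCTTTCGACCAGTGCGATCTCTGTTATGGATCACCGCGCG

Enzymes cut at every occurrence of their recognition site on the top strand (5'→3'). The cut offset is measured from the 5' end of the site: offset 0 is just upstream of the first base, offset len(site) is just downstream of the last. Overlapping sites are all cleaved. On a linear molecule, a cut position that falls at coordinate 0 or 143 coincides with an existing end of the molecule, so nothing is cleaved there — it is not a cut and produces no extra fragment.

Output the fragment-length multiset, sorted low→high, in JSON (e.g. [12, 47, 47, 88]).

Per-enzyme occurrences:
  DwuI GAGTCT/5: at [25, 67, 100] ⇒ [30, 72, 105]
  QalIV CCGTC/1: at [1, 9, 13, 60, 81, 95] ⇒ [2, 10, 14, 61, 82, 96]
  WciII ATCC/4: at [7, 79, 86, 90] ⇒ [11, 83, 90, 94]
  AzqII ATGCCA/0: at [39] ⇒ [39]
  SqiIII CGCGTAG/1: at [48] ⇒ [49]

All cut coordinates (distinct, sorted): [2, 10, 11, 14, 30, 39, 49, 61, 72, 82, 83, 90, 94, 96, 105]

Fragments:
  [0,2): 2 bp
  [2,10): 8 bp
  [10,11): 1 bp
  [11,14): 3 bp
  [14,30): 16 bp
  [30,39): 9 bp
  [39,49): 10 bp
  [49,61): 12 bp
  [61,72): 11 bp
  [72,82): 10 bp
  [82,83): 1 bp
  [83,90): 7 bp
  [90,94): 4 bp
  [94,96): 2 bp
  [96,105): 9 bp
  [105,143): 38 bp

[1,1,2,2,3,4,7,8,9,9,10,10,11,12,16,38]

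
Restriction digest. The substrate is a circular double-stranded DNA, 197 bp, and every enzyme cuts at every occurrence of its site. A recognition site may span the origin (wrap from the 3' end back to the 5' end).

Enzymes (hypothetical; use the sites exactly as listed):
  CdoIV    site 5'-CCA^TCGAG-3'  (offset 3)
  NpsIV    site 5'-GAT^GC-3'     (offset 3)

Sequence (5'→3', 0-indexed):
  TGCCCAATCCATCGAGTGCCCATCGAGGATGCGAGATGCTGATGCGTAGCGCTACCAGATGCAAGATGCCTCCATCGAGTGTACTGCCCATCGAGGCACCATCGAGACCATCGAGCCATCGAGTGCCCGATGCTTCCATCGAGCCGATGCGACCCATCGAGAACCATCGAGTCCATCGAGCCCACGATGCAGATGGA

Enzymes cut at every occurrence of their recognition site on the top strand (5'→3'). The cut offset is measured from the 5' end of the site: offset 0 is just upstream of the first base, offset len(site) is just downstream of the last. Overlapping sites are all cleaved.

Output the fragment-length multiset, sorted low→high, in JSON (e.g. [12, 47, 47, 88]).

[6,7,7,7,7,8,8,8,9,9,10,10,10,10,11,11,13,13,16,17]

Site scan:
  CdoIV CCATCGAG/3: at [8, 19, 71, 87, 98, 107, 115, 135, 153, 163, 172] ⇒ [11, 22, 74, 90, 101, 110, 118, 138, 156, 166, 175]
  NpsIV GATGC/3: at [27, 34, 40, 57, 64, 128, 145, 185, 195] ⇒ [1, 30, 37, 43, 60, 67, 131, 148, 188]

Pooled cuts: [1, 11, 22, 30, 37, 43, 60, 67, 74, 90, 101, 110, 118, 131, 138, 148, 156, 166, 175, 188]

Fragment lengths:
  1→11: 10 bp
  11→22: 11 bp
  22→30: 8 bp
  30→37: 7 bp
  37→43: 6 bp
  43→60: 17 bp
  60→67: 7 bp
  67→74: 7 bp
  74→90: 16 bp
  90→101: 11 bp
  101→110: 9 bp
  110→118: 8 bp
  118→131: 13 bp
  131→138: 7 bp
  138→148: 10 bp
  148→156: 8 bp
  156→166: 10 bp
  166→175: 9 bp
  175→188: 13 bp
  188→1 (wrap): 197-188+1 = 10 bp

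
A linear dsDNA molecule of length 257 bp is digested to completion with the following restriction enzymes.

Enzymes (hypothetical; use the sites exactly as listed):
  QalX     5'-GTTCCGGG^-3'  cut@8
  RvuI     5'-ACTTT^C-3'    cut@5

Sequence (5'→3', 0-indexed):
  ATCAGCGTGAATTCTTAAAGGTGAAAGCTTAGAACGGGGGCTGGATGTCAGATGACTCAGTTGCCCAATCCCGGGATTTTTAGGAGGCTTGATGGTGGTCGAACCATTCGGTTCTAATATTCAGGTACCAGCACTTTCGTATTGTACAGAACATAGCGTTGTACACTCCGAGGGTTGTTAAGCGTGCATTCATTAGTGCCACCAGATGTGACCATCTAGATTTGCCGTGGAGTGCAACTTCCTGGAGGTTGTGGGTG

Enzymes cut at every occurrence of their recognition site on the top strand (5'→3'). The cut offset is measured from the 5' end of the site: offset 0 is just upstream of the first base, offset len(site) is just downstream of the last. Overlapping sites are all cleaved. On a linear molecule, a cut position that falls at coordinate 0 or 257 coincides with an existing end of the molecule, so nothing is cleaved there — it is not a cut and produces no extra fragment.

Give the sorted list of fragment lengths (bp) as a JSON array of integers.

Per-enzyme occurrences:
  QalX (GTTCCGGG, off=8): no sites
  RvuI (ACTTTC, off=5): starts [132] → cuts [137]

All cut coordinates (distinct, sorted): [137]

Fragment lengths:
  [0,137): 137 bp
  [137,257): 120 bp

[120,137]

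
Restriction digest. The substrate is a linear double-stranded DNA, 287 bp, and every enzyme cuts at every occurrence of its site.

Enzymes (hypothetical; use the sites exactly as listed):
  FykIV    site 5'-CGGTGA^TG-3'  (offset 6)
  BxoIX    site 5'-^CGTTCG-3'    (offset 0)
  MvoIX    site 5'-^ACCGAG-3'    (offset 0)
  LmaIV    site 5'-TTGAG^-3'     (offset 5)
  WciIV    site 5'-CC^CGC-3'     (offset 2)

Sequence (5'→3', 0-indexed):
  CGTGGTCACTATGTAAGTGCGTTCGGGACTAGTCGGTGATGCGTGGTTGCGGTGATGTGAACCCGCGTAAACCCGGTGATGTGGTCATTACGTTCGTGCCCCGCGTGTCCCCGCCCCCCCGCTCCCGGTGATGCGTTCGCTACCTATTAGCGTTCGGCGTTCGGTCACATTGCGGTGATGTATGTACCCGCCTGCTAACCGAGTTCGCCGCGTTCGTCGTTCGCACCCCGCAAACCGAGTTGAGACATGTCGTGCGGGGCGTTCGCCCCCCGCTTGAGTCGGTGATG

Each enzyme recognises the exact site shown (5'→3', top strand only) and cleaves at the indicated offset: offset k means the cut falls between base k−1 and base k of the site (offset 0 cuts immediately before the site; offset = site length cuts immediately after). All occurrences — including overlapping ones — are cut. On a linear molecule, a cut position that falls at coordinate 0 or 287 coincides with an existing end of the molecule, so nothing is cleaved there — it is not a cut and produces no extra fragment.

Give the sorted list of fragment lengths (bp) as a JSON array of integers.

[2,2,5,7,7,7,8,8,8,9,10,10,11,11,11,11,11,12,13,15,16,16,17,19,20,21]

Scan for sites:
  FykIV (CGGTGATG, off=6): starts [33, 49, 73, 125, 172, 279] → cuts [39, 55, 79, 131, 178, 285]
  BxoIX (CGTTCG, off=0): starts [19, 90, 133, 150, 157, 210, 217, 259] → cuts [19, 90, 133, 150, 157, 210, 217, 259]
  MvoIX (ACCGAG, off=0): starts [197, 233] → cuts [197, 233]
  LmaIV (TTGAG, off=5): starts [239, 273] → cuts [244, 278]
  WciIV (CCCGC, off=2): starts [61, 99, 109, 117, 186, 226, 268] → cuts [63, 101, 111, 119, 188, 228, 270]

Pooled cuts: [19, 39, 55, 63, 79, 90, 101, 111, 119, 131, 133, 150, 157, 178, 188, 197, 210, 217, 228, 233, 244, 259, 270, 278, 285]

Fragment lengths:
  [0,19): 19 bp
  [19,39): 20 bp
  [39,55): 16 bp
  [55,63): 8 bp
  [63,79): 16 bp
  [79,90): 11 bp
  [90,101): 11 bp
  [101,111): 10 bp
  [111,119): 8 bp
  [119,131): 12 bp
  [131,133): 2 bp
  [133,150): 17 bp
  [150,157): 7 bp
  [157,178): 21 bp
  [178,188): 10 bp
  [188,197): 9 bp
  [197,210): 13 bp
  [210,217): 7 bp
  [217,228): 11 bp
  [228,233): 5 bp
  [233,244): 11 bp
  [244,259): 15 bp
  [259,270): 11 bp
  [270,278): 8 bp
  [278,285): 7 bp
  [285,287): 2 bp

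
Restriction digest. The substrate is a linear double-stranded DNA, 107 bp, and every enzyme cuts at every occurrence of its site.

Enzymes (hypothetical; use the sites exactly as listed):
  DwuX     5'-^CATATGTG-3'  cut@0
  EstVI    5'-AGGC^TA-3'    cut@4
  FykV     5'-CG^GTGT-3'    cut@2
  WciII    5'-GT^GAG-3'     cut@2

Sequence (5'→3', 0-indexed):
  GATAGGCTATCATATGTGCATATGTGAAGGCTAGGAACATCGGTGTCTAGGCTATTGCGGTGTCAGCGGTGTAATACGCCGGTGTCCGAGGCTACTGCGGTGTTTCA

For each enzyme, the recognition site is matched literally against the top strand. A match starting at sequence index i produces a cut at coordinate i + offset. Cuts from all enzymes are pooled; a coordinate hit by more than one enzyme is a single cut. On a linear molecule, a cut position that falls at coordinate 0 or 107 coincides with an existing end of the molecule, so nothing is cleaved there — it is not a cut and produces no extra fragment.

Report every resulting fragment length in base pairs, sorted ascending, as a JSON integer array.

Site scan:
  DwuX (CATATGTG, off=0): starts [10, 18] → cuts [10, 18]
  EstVI (AGGCTA, off=4): starts [3, 27, 48, 88] → cuts [7, 31, 52, 92]
  FykV (CGGTGT, off=2): starts [40, 57, 66, 79, 97] → cuts [42, 59, 68, 81, 99]
  WciII (GTGAG, off=2): no sites

All cut coordinates (distinct, sorted): [7, 10, 18, 31, 42, 52, 59, 68, 81, 92, 99]

Fragments:
  [0,7): 7 bp
  [7,10): 3 bp
  [10,18): 8 bp
  [18,31): 13 bp
  [31,42): 11 bp
  [42,52): 10 bp
  [52,59): 7 bp
  [59,68): 9 bp
  [68,81): 13 bp
  [81,92): 11 bp
  [92,99): 7 bp
  [99,107): 8 bp

[3,7,7,7,8,8,9,10,11,11,13,13]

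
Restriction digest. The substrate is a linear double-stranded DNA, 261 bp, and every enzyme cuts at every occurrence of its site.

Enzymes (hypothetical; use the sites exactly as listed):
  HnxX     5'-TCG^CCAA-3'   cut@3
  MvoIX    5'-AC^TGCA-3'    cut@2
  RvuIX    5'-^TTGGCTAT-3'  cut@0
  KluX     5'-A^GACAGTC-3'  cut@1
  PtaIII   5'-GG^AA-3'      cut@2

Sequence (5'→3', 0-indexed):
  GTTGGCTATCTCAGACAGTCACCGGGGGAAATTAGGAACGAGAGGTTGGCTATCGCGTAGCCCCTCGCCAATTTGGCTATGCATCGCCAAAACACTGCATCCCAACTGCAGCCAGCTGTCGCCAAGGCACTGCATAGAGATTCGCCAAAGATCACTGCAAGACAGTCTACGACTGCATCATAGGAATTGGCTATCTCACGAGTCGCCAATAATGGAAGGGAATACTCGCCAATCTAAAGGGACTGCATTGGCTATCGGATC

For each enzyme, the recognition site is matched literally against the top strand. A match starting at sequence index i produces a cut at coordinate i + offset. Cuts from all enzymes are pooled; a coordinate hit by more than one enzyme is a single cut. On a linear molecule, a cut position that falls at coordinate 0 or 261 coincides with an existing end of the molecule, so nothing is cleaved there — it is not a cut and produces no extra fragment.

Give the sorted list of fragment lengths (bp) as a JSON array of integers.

[1,2,4,5,5,5,8,8,9,9,9,10,11,11,11,12,13,14,14,14,15,15,15,19,22]

Site scan:
  HnxX (TCGCCAA, off=3): starts [64, 83, 118, 141, 202, 225] → cuts [67, 86, 121, 144, 205, 228]
  MvoIX (ACTGCA, off=2): starts [93, 104, 128, 153, 171, 241] → cuts [95, 106, 130, 155, 173, 243]
  RvuIX (TTGGCTAT, off=0): starts [1, 45, 72, 186, 247] → cuts [1, 45, 72, 186, 247]
  KluX (AGACAGTC, off=1): starts [12, 159] → cuts [13, 160]
  PtaIII (GGAA, off=2): starts [26, 34, 182, 213, 218] → cuts [28, 36, 184, 215, 220]

All cut coordinates (distinct, sorted): [1, 13, 28, 36, 45, 67, 72, 86, 95, 106, 121, 130, 144, 155, 160, 173, 184, 186, 205, 215, 220, 228, 243, 247]

Fragment lengths:
  [0,1): 1 bp
  [1,13): 12 bp
  [13,28): 15 bp
  [28,36): 8 bp
  [36,45): 9 bp
  [45,67): 22 bp
  [67,72): 5 bp
  [72,86): 14 bp
  [86,95): 9 bp
  [95,106): 11 bp
  [106,121): 15 bp
  [121,130): 9 bp
  [130,144): 14 bp
  [144,155): 11 bp
  [155,160): 5 bp
  [160,173): 13 bp
  [173,184): 11 bp
  [184,186): 2 bp
  [186,205): 19 bp
  [205,215): 10 bp
  [215,220): 5 bp
  [220,228): 8 bp
  [228,243): 15 bp
  [243,247): 4 bp
  [247,261): 14 bp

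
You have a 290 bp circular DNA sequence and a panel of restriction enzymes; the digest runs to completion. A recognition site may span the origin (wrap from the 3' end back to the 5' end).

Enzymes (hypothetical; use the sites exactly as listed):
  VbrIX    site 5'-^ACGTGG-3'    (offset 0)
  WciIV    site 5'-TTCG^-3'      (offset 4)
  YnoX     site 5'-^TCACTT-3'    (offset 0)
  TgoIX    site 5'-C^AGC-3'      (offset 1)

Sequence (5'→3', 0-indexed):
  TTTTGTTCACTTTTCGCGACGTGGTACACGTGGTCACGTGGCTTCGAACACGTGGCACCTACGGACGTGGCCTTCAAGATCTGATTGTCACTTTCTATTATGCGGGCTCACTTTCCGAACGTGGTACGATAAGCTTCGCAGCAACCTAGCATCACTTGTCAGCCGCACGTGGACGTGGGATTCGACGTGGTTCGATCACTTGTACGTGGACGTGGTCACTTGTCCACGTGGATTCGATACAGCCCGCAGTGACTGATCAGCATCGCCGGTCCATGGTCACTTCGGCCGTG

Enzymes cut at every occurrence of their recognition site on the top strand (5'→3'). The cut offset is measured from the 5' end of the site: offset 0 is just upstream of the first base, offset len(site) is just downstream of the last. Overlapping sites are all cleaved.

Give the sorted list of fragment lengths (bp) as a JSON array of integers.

[1,1,2,3,4,6,6,6,6,8,8,8,9,9,10,10,10,11,11,11,12,12,12,15,18,18,20,20,23]

Site scan:
  VbrIX ACGTGG/0: at [18, 27, 35, 49, 64, 118, 166, 172, 184, 203, 209, 225] ⇒ [18, 27, 35, 49, 64, 118, 166, 172, 184, 203, 209, 225]
  WciIV TTCG/4: at [12, 42, 134, 180, 190, 232, 280] ⇒ [16, 46, 138, 184, 194, 236, 284]
  YnoX TCACTT/0: at [6, 87, 107, 151, 195, 215, 276] ⇒ [6, 87, 107, 151, 195, 215, 276]
  TgoIX CAGC/1: at [138, 159, 239, 257] ⇒ [139, 160, 240, 258]

All cut coordinates (distinct, sorted): [6, 16, 18, 27, 35, 46, 49, 64, 87, 107, 118, 138, 139, 151, 160, 166, 172, 184, 194, 195, 203, 209, 215, 225, 236, 240, 258, 276, 284]

Fragments:
  6→16: 10 bp
  16→18: 2 bp
  18→27: 9 bp
  27→35: 8 bp
  35→46: 11 bp
  46→49: 3 bp
  49→64: 15 bp
  64→87: 23 bp
  87→107: 20 bp
  107→118: 11 bp
  118→138: 20 bp
  138→139: 1 bp
  139→151: 12 bp
  151→160: 9 bp
  160→166: 6 bp
  166→172: 6 bp
  172→184: 12 bp
  184→194: 10 bp
  194→195: 1 bp
  195→203: 8 bp
  203→209: 6 bp
  209→215: 6 bp
  215→225: 10 bp
  225→236: 11 bp
  236→240: 4 bp
  240→258: 18 bp
  258→276: 18 bp
  276→284: 8 bp
  284→6 (wrap): 290-284+6 = 12 bp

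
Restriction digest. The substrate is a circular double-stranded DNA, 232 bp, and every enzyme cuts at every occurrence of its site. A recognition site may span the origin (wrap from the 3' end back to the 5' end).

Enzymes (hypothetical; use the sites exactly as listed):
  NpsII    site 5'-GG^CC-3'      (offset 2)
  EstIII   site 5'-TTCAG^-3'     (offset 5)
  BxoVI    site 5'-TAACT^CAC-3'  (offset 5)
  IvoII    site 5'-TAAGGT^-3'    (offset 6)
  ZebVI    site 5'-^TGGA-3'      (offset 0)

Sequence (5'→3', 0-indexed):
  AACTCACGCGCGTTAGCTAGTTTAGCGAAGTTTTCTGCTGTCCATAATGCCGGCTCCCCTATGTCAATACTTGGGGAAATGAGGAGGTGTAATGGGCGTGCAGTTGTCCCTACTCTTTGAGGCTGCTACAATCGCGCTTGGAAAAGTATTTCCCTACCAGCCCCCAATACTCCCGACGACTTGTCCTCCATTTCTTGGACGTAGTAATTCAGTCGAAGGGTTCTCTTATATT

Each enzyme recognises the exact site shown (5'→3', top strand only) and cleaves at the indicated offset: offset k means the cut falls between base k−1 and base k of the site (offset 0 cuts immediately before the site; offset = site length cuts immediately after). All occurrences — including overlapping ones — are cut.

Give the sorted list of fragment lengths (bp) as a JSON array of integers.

[17,24,57,134]

Site scan:
  NpsII (GGCC, off=2): no sites
  EstIII (TTCAG, off=5): starts [207] → cuts [212]
  BxoVI (TAACTCAC, off=5): starts [231] → cuts [4]
  IvoII (TAAGGT, off=6): no sites
  ZebVI (TGGA, off=0): starts [138, 195] → cuts [138, 195]

All cut coordinates (distinct, sorted): [4, 138, 195, 212]

Fragments:
  4→138: 134 bp
  138→195: 57 bp
  195→212: 17 bp
  212→4 (wrap): 232-212+4 = 24 bp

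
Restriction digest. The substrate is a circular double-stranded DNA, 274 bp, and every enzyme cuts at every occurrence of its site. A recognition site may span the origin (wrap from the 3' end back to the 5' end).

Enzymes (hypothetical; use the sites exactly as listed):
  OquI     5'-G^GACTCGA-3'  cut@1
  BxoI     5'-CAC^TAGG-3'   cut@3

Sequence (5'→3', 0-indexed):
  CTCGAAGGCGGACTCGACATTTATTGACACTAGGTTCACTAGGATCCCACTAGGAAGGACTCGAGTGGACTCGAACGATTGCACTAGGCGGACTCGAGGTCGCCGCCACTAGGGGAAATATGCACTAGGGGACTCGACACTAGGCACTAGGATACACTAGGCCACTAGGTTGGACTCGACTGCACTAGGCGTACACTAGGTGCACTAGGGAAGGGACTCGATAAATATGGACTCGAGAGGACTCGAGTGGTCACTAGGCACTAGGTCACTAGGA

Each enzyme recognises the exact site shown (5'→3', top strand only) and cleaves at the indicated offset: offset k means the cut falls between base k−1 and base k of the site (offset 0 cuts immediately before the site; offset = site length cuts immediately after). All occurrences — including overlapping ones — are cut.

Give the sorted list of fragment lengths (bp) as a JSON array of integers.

Per-enzyme occurrences:
  OquI (GGACTCGA, off=1): starts [9, 56, 66, 89, 129, 171, 213, 228, 238, 271] → cuts [10, 57, 67, 90, 130, 172, 214, 229, 239, 272]
  BxoI (CACTAGG, off=3): starts [27, 36, 47, 81, 106, 122, 137, 144, 154, 162, 182, 193, 202, 251, 258, 266] → cuts [30, 39, 50, 84, 109, 125, 140, 147, 157, 165, 185, 196, 205, 254, 261, 269]

Pooled cuts: [10, 30, 39, 50, 57, 67, 84, 90, 109, 125, 130, 140, 147, 157, 165, 172, 185, 196, 205, 214, 229, 239, 254, 261, 269, 272]

Fragments:
  10→30: 20 bp
  30→39: 9 bp
  39→50: 11 bp
  50→57: 7 bp
  57→67: 10 bp
  67→84: 17 bp
  84→90: 6 bp
  90→109: 19 bp
  109→125: 16 bp
  125→130: 5 bp
  130→140: 10 bp
  140→147: 7 bp
  147→157: 10 bp
  157→165: 8 bp
  165→172: 7 bp
  172→185: 13 bp
  185→196: 11 bp
  196→205: 9 bp
  205→214: 9 bp
  214→229: 15 bp
  229→239: 10 bp
  239→254: 15 bp
  254→261: 7 bp
  261→269: 8 bp
  269→272: 3 bp
  272→10 (wrap): 274-272+10 = 12 bp

[3,5,6,7,7,7,7,8,8,9,9,9,10,10,10,10,11,11,12,13,15,15,16,17,19,20]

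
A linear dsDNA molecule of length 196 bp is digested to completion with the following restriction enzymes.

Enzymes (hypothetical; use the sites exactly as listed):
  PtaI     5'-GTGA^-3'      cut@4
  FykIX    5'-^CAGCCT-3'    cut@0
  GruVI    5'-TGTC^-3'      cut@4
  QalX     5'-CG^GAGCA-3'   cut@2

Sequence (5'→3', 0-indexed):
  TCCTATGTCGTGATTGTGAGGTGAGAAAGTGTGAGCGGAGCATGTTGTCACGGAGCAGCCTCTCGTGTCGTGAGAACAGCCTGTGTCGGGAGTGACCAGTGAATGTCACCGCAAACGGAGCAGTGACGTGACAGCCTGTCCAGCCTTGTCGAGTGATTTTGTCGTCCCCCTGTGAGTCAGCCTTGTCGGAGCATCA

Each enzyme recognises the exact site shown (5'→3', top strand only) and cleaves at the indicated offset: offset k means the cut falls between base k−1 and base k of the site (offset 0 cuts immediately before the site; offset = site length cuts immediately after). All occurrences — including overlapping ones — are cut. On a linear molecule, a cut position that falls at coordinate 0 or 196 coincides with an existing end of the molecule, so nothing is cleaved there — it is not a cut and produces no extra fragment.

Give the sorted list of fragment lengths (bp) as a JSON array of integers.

[1,2,3,3,3,3,4,4,5,5,5,6,6,7,7,8,8,9,9,9,10,10,10,10,11,12,12,14]

Scan for sites:
  PtaI GTGA/4: at [9, 15, 20, 30, 69, 91, 98, 122, 127, 152, 171] ⇒ [13, 19, 24, 34, 73, 95, 102, 126, 131, 156, 175]
  FykIX CAGCCT/0: at [55, 76, 131, 140, 177] ⇒ [55, 76, 131, 140, 177]
  GruVI TGTC/4: at [5, 45, 65, 83, 103, 136, 146, 159, 183] ⇒ [9, 49, 69, 87, 107, 140, 150, 163, 187]
  QalX CGGAGCA/2: at [35, 50, 115, 186] ⇒ [37, 52, 117, 188]

Pooled cuts: [9, 13, 19, 24, 34, 37, 49, 52, 55, 69, 73, 76, 87, 95, 102, 107, 117, 126, 131, 140, 150, 156, 163, 175, 177, 187, 188]

Fragment lengths:
  [0,9): 9 bp
  [9,13): 4 bp
  [13,19): 6 bp
  [19,24): 5 bp
  [24,34): 10 bp
  [34,37): 3 bp
  [37,49): 12 bp
  [49,52): 3 bp
  [52,55): 3 bp
  [55,69): 14 bp
  [69,73): 4 bp
  [73,76): 3 bp
  [76,87): 11 bp
  [87,95): 8 bp
  [95,102): 7 bp
  [102,107): 5 bp
  [107,117): 10 bp
  [117,126): 9 bp
  [126,131): 5 bp
  [131,140): 9 bp
  [140,150): 10 bp
  [150,156): 6 bp
  [156,163): 7 bp
  [163,175): 12 bp
  [175,177): 2 bp
  [177,187): 10 bp
  [187,188): 1 bp
  [188,196): 8 bp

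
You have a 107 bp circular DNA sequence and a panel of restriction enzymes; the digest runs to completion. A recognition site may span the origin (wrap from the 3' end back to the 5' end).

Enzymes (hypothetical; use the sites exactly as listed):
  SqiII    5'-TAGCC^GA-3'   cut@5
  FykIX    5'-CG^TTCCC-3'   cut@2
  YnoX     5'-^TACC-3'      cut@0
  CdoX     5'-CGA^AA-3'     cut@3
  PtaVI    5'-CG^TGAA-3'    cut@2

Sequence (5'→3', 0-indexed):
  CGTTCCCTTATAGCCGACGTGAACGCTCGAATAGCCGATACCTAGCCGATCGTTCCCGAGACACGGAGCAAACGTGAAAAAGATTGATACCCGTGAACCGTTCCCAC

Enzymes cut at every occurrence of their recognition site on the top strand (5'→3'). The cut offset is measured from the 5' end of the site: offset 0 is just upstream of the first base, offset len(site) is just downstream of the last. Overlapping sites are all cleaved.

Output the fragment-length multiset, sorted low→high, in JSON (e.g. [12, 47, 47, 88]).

Per-enzyme occurrences:
  SqiII (TAGCCGA, off=5): starts [10, 31, 42] → cuts [15, 36, 47]
  FykIX (CGTTCCC, off=2): starts [0, 50, 98] → cuts [2, 52, 100]
  YnoX (TACC, off=0): starts [38, 87] → cuts [38, 87]
  CdoX (CGAAA, off=3): no sites
  PtaVI (CGTGAA, off=2): starts [17, 72, 91] → cuts [19, 74, 93]

Pooled cuts: [2, 15, 19, 36, 38, 47, 52, 74, 87, 93, 100]

Fragments:
  2→15: 13 bp
  15→19: 4 bp
  19→36: 17 bp
  36→38: 2 bp
  38→47: 9 bp
  47→52: 5 bp
  52→74: 22 bp
  74→87: 13 bp
  87→93: 6 bp
  93→100: 7 bp
  100→2 (wrap): 107-100+2 = 9 bp

[2,4,5,6,7,9,9,13,13,17,22]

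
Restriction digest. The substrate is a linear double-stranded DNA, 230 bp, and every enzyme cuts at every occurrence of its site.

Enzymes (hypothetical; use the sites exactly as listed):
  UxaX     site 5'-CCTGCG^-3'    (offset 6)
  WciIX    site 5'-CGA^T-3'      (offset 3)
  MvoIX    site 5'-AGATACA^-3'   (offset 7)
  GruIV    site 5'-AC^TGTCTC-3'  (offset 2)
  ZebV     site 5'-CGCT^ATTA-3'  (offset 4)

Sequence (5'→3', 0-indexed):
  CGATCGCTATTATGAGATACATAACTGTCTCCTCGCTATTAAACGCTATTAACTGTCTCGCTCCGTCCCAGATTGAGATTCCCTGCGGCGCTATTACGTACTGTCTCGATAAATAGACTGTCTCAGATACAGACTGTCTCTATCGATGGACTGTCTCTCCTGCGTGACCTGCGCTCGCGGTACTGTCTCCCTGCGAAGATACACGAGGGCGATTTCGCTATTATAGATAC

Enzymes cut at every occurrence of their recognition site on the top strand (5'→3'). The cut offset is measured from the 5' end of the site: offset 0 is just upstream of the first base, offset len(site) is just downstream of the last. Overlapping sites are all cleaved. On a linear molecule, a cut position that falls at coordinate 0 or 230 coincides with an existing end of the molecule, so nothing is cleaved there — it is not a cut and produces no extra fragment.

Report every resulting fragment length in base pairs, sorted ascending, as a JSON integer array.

[3,3,4,5,5,5,6,7,8,8,9,9,9,9,10,10,11,12,12,12,13,13,13,34]

Scan for sites:
  UxaX CCTGCG/6: at [81, 158, 167, 189] ⇒ [87, 164, 173, 195]
  WciIX CGAT/3: at [0, 106, 143, 209] ⇒ [3, 109, 146, 212]
  MvoIX AGATACA/7: at [14, 124, 196] ⇒ [21, 131, 203]
  GruIV ACTGTCTC/2: at [23, 51, 99, 116, 132, 149, 181] ⇒ [25, 53, 101, 118, 134, 151, 183]
  ZebV CGCTATTA/4: at [4, 33, 43, 88, 215] ⇒ [8, 37, 47, 92, 219]

All cut coordinates (distinct, sorted): [3, 8, 21, 25, 37, 47, 53, 87, 92, 101, 109, 118, 131, 134, 146, 151, 164, 173, 183, 195, 203, 212, 219]

Fragments:
  [0,3): 3 bp
  [3,8): 5 bp
  [8,21): 13 bp
  [21,25): 4 bp
  [25,37): 12 bp
  [37,47): 10 bp
  [47,53): 6 bp
  [53,87): 34 bp
  [87,92): 5 bp
  [92,101): 9 bp
  [101,109): 8 bp
  [109,118): 9 bp
  [118,131): 13 bp
  [131,134): 3 bp
  [134,146): 12 bp
  [146,151): 5 bp
  [151,164): 13 bp
  [164,173): 9 bp
  [173,183): 10 bp
  [183,195): 12 bp
  [195,203): 8 bp
  [203,212): 9 bp
  [212,219): 7 bp
  [219,230): 11 bp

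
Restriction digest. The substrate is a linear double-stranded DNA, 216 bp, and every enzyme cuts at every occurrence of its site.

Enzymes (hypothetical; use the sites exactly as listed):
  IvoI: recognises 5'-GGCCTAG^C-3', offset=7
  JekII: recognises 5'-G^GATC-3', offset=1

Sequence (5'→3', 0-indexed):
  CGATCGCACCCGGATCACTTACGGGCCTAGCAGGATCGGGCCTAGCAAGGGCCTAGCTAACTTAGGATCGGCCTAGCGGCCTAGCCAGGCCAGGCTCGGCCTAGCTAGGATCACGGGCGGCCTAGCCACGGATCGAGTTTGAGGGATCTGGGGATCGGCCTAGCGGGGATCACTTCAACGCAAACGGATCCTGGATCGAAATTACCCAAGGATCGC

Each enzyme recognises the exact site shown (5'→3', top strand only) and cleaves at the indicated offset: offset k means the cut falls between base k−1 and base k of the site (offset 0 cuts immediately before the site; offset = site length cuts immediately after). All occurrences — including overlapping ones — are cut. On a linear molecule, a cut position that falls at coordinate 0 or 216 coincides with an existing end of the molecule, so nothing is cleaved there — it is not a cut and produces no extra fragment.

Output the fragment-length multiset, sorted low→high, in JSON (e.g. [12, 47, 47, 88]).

[3,4,4,5,6,7,8,8,9,11,11,11,12,12,14,17,17,18,19,20]

Per-enzyme occurrences:
  IvoI GGCCTAGC/7: at [23, 38, 49, 69, 77, 97, 118, 156] ⇒ [30, 45, 56, 76, 84, 104, 125, 163]
  JekII GGATC/1: at [11, 32, 64, 107, 129, 143, 151, 166, 185, 192, 209] ⇒ [12, 33, 65, 108, 130, 144, 152, 167, 186, 193, 210]

All cut coordinates (distinct, sorted): [12, 30, 33, 45, 56, 65, 76, 84, 104, 108, 125, 130, 144, 152, 163, 167, 186, 193, 210]

Fragment lengths:
  [0,12): 12 bp
  [12,30): 18 bp
  [30,33): 3 bp
  [33,45): 12 bp
  [45,56): 11 bp
  [56,65): 9 bp
  [65,76): 11 bp
  [76,84): 8 bp
  [84,104): 20 bp
  [104,108): 4 bp
  [108,125): 17 bp
  [125,130): 5 bp
  [130,144): 14 bp
  [144,152): 8 bp
  [152,163): 11 bp
  [163,167): 4 bp
  [167,186): 19 bp
  [186,193): 7 bp
  [193,210): 17 bp
  [210,216): 6 bp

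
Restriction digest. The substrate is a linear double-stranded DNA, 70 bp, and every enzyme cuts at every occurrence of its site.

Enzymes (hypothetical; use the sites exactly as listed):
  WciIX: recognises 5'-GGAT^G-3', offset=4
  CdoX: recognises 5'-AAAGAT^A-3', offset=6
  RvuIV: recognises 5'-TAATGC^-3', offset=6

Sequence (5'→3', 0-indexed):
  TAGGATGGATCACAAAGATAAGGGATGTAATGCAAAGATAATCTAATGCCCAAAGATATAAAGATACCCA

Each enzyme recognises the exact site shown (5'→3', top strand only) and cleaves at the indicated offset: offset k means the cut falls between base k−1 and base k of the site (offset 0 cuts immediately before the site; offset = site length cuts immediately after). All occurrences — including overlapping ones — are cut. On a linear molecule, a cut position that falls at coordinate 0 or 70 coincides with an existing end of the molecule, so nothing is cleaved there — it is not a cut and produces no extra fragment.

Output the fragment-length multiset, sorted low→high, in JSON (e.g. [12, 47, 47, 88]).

[5,6,6,7,7,8,8,10,13]

Site scan:
  WciIX (GGATG, off=4): starts [2, 22] → cuts [6, 26]
  CdoX (AAAGATA, off=6): starts [13, 33, 51, 59] → cuts [19, 39, 57, 65]
  RvuIV (TAATGC, off=6): starts [27, 43] → cuts [33, 49]

Pooled cuts: [6, 19, 26, 33, 39, 49, 57, 65]

Fragments:
  [0,6): 6 bp
  [6,19): 13 bp
  [19,26): 7 bp
  [26,33): 7 bp
  [33,39): 6 bp
  [39,49): 10 bp
  [49,57): 8 bp
  [57,65): 8 bp
  [65,70): 5 bp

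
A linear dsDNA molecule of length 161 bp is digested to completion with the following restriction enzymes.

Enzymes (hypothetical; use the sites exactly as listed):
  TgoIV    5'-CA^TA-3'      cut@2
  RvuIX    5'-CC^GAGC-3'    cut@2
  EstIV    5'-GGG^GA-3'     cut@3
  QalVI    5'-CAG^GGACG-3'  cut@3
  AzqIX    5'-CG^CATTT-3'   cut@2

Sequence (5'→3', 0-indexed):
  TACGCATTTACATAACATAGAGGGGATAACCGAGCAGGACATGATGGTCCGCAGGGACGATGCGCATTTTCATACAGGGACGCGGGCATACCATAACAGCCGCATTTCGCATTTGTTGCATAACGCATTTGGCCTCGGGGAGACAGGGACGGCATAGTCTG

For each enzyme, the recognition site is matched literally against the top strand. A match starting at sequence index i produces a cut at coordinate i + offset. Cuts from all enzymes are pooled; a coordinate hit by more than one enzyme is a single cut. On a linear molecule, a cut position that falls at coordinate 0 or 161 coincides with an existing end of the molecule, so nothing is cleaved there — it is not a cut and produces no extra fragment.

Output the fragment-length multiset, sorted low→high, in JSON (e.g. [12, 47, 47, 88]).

[4,5,5,5,5,7,7,7,7,7,8,8,8,9,10,11,11,14,23]

Site scan:
  TgoIV CATA/2: at [10, 15, 70, 86, 91, 118, 152] ⇒ [12, 17, 72, 88, 93, 120, 154]
  RvuIX CCGAGC/2: at [29] ⇒ [31]
  EstIV GGGGA/3: at [21, 136] ⇒ [24, 139]
  QalVI CAGGGACG/3: at [51, 74, 143] ⇒ [54, 77, 146]
  AzqIX CGCATTT/2: at [2, 62, 100, 107, 123] ⇒ [4, 64, 102, 109, 125]

Pooled cuts: [4, 12, 17, 24, 31, 54, 64, 72, 77, 88, 93, 102, 109, 120, 125, 139, 146, 154]

Fragments:
  [0,4): 4 bp
  [4,12): 8 bp
  [12,17): 5 bp
  [17,24): 7 bp
  [24,31): 7 bp
  [31,54): 23 bp
  [54,64): 10 bp
  [64,72): 8 bp
  [72,77): 5 bp
  [77,88): 11 bp
  [88,93): 5 bp
  [93,102): 9 bp
  [102,109): 7 bp
  [109,120): 11 bp
  [120,125): 5 bp
  [125,139): 14 bp
  [139,146): 7 bp
  [146,154): 8 bp
  [154,161): 7 bp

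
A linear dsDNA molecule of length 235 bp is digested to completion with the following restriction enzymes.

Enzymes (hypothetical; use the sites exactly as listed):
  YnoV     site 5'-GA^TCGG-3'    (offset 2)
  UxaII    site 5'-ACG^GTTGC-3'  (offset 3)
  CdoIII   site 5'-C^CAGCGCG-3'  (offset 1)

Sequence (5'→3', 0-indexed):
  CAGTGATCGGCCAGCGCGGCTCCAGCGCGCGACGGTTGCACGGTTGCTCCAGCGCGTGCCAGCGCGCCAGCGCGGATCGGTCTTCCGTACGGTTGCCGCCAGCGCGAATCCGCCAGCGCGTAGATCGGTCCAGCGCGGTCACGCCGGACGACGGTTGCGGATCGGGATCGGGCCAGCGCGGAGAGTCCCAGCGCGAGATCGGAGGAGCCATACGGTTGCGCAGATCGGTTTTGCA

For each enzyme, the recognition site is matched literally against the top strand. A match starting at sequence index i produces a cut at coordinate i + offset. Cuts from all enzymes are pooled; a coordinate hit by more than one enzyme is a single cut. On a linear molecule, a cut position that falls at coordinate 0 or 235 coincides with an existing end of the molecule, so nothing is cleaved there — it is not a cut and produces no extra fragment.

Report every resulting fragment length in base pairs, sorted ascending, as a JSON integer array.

Scan for sites:
  YnoV (GATCGG, off=2): starts [4, 74, 122, 159, 165, 196, 222] → cuts [6, 76, 124, 161, 167, 198, 224]
  UxaII (ACGGTTGC, off=3): starts [31, 39, 88, 150, 211] → cuts [34, 42, 91, 153, 214]
  CdoIII (CCAGCGCG, off=1): starts [10, 21, 48, 58, 66, 98, 112, 129, 172, 187] → cuts [11, 22, 49, 59, 67, 99, 113, 130, 173, 188]

All cut coordinates (distinct, sorted): [6, 11, 22, 34, 42, 49, 59, 67, 76, 91, 99, 113, 124, 130, 153, 161, 167, 173, 188, 198, 214, 224]

Fragment lengths:
  [0,6): 6 bp
  [6,11): 5 bp
  [11,22): 11 bp
  [22,34): 12 bp
  [34,42): 8 bp
  [42,49): 7 bp
  [49,59): 10 bp
  [59,67): 8 bp
  [67,76): 9 bp
  [76,91): 15 bp
  [91,99): 8 bp
  [99,113): 14 bp
  [113,124): 11 bp
  [124,130): 6 bp
  [130,153): 23 bp
  [153,161): 8 bp
  [161,167): 6 bp
  [167,173): 6 bp
  [173,188): 15 bp
  [188,198): 10 bp
  [198,214): 16 bp
  [214,224): 10 bp
  [224,235): 11 bp

[5,6,6,6,6,7,8,8,8,8,9,10,10,10,11,11,11,12,14,15,15,16,23]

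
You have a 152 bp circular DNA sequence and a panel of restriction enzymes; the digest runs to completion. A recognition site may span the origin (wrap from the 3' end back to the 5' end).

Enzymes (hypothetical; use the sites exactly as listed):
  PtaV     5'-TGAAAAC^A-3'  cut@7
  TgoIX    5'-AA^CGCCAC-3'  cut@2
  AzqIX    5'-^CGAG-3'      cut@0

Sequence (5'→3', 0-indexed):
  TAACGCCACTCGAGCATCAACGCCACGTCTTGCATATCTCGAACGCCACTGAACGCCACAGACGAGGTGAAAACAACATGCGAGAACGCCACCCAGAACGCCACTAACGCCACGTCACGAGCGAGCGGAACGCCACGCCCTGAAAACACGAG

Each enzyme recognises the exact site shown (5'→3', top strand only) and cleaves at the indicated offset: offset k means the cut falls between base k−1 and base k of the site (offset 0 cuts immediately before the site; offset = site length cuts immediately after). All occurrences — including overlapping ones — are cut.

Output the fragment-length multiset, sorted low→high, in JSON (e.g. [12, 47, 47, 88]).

[1,4,6,6,7,7,9,9,9,10,10,10,12,12,17,23]

Site scan:
  PtaV (TGAAAACA, off=7): starts [67, 140] → cuts [74, 147]
  TgoIX (AACGCCAC, off=2): starts [1, 18, 41, 51, 84, 96, 105, 128] → cuts [3, 20, 43, 53, 86, 98, 107, 130]
  AzqIX (CGAG, off=0): starts [10, 62, 80, 117, 121, 148] → cuts [10, 62, 80, 117, 121, 148]

All cut coordinates (distinct, sorted): [3, 10, 20, 43, 53, 62, 74, 80, 86, 98, 107, 117, 121, 130, 147, 148]

Fragments:
  3→10: 7 bp
  10→20: 10 bp
  20→43: 23 bp
  43→53: 10 bp
  53→62: 9 bp
  62→74: 12 bp
  74→80: 6 bp
  80→86: 6 bp
  86→98: 12 bp
  98→107: 9 bp
  107→117: 10 bp
  117→121: 4 bp
  121→130: 9 bp
  130→147: 17 bp
  147→148: 1 bp
  148→3 (wrap): 152-148+3 = 7 bp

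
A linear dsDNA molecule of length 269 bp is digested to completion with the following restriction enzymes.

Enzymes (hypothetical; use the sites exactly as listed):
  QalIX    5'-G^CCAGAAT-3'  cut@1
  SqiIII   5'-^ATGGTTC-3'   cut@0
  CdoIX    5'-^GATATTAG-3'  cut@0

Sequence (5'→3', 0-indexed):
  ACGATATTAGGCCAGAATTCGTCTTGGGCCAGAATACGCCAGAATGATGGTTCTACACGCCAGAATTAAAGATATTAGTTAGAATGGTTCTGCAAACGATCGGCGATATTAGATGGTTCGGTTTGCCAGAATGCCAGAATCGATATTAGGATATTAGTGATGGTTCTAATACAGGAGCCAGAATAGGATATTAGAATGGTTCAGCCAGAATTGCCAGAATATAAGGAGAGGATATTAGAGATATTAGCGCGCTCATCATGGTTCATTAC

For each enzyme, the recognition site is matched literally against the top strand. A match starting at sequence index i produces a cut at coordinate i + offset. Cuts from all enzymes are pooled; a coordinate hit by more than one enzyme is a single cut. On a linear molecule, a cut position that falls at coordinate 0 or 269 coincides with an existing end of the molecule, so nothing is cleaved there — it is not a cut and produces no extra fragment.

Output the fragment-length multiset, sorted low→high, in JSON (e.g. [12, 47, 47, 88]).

[2,8,8,8,8,8,9,9,9,9,9,9,10,10,11,12,13,13,13,17,17,18,18,21]

Site scan:
  QalIX GCCAGAAT/1: at [10, 27, 37, 58, 124, 132, 176, 203, 212] ⇒ [11, 28, 38, 59, 125, 133, 177, 204, 213]
  SqiIII ATGGTTC/0: at [46, 83, 112, 159, 195, 257] ⇒ [46, 83, 112, 159, 195, 257]
  CdoIX GATATTAG/0: at [2, 70, 104, 141, 149, 186, 230, 239] ⇒ [2, 70, 104, 141, 149, 186, 230, 239]

Pooled cuts: [2, 11, 28, 38, 46, 59, 70, 83, 104, 112, 125, 133, 141, 149, 159, 177, 186, 195, 204, 213, 230, 239, 257]

Fragment lengths:
  [0,2): 2 bp
  [2,11): 9 bp
  [11,28): 17 bp
  [28,38): 10 bp
  [38,46): 8 bp
  [46,59): 13 bp
  [59,70): 11 bp
  [70,83): 13 bp
  [83,104): 21 bp
  [104,112): 8 bp
  [112,125): 13 bp
  [125,133): 8 bp
  [133,141): 8 bp
  [141,149): 8 bp
  [149,159): 10 bp
  [159,177): 18 bp
  [177,186): 9 bp
  [186,195): 9 bp
  [195,204): 9 bp
  [204,213): 9 bp
  [213,230): 17 bp
  [230,239): 9 bp
  [239,257): 18 bp
  [257,269): 12 bp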